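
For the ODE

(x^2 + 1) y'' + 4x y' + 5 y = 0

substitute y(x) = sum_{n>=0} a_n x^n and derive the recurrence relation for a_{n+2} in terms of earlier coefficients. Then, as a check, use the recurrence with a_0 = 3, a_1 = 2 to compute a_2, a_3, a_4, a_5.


Substitute y = sum_n a_n x^n.
(1 + 1 x^2) y'' contributes (n+2)(n+1) a_{n+2} + n(n-1) a_n at x^n.
4 x y'(x) contributes 4 n a_n at x^n.
5 y(x) contributes 5 a_n at x^n.
Matching x^n: (n+2)(n+1) a_{n+2} + (n(n-1) + 4 n + 5) a_n = 0.
Thus a_{n+2} = (-n(n-1) - 4 n - 5) / ((n+1)(n+2)) * a_n.

Check with a_0 = 3, a_1 = 2 (apply the recurrence for n = 0, 1, 2, 3): a_0 = 3, a_1 = 2, a_2 = -15/2, a_3 = -3, a_4 = 75/8, a_5 = 69/20.

a_(n+2) = (-n(n-1) - 4 n - 5) / ((n+1)(n+2)) * a_n; check: a_0 = 3, a_1 = 2, a_2 = -15/2, a_3 = -3, a_4 = 75/8, a_5 = 69/20


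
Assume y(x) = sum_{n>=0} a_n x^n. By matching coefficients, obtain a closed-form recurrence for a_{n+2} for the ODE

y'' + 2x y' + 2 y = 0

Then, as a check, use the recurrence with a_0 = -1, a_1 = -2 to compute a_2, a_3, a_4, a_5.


Substitute y = sum_n a_n x^n.
y''(x) has coefficient (n+2)(n+1) a_{n+2} at x^n;
2 x y'(x) has coefficient 2 n a_n at x^n (shift);
2 y(x) has coefficient 2 a_n at x^n.
Matching x^n: (n+2)(n+1) a_{n+2} + (2n + 2) a_n = 0.
Thus a_{n+2} = (-2n - 2) / ((n+1)(n+2)) * a_n.

Check with a_0 = -1, a_1 = -2 (apply the recurrence for n = 0, 1, 2, 3): a_0 = -1, a_1 = -2, a_2 = 1, a_3 = 4/3, a_4 = -1/2, a_5 = -8/15.

a_(n+2) = (-2n - 2) / ((n+1)(n+2)) * a_n; check: a_0 = -1, a_1 = -2, a_2 = 1, a_3 = 4/3, a_4 = -1/2, a_5 = -8/15


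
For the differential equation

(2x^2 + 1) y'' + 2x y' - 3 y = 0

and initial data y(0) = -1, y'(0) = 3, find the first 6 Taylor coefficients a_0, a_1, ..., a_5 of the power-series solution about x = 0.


Ansatz: y(x) = sum_{n>=0} a_n x^n, so y'(x) = sum_{n>=1} n a_n x^(n-1) and y''(x) = sum_{n>=2} n(n-1) a_n x^(n-2).
Substitute into P(x) y'' + Q(x) y' + R(x) y = 0 with P(x) = 2x^2 + 1, Q(x) = 2x, R(x) = -3, and match powers of x.
Initial conditions: a_0 = -1, a_1 = 3.
Setting the coefficient of each power of x to zero and solving order by order (substituting the coefficients already found):
  x^0: 2 a_2 - 3 a_0 = 0  ->  2 a_2 = 3 a_0 = -3  ->  a_2 = -3/2
  x^1: 6 a_3 - a_1 = 0  ->  6 a_3 = a_1 = 3  ->  a_3 = 1/2
  x^2: 12 a_4 + 5 a_2 = 0  ->  12 a_4 = -5 a_2 = 15/2  ->  a_4 = 5/8
  x^3: 20 a_5 + 15 a_3 = 0  ->  20 a_5 = -15 a_3 = -15/2  ->  a_5 = -3/8
Truncated series: y(x) = -1 + 3 x - (3/2) x^2 + (1/2) x^3 + (5/8) x^4 - (3/8) x^5 + O(x^6).

a_0 = -1; a_1 = 3; a_2 = -3/2; a_3 = 1/2; a_4 = 5/8; a_5 = -3/8


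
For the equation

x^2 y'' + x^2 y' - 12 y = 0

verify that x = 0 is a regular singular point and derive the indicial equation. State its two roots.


Divide by x^2 to reach normal form y'' + P_1(x) y' + P_2(x) y = 0 with P_1(x) = 1 and P_2(x) = -12/x^2.
x = 0 is a singular point because the y-coefficient -12/x^2 has a pole at x = 0.
It is a regular singular point because x P_1(x) = p(x) = x and x^2 P_2(x) = q(x) = -12 are polynomials, hence analytic at x = 0.
p(0) = 0,  q(0) = -12.
Indicial equation: r(r-1) + p(0) r + q(0) = 0, i.e. r^2 + (p(0) - 1) r + q(0) = 0, i.e. r^2 - 1 r - 12 = 0.
Discriminant: (-1)^2 - 4(-12) = 49, so r = (1 ± 7)/2.
Solving: r_1 = 4, r_2 = -3.

indicial: r^2 - 1 r - 12 = 0; roots r_1 = 4, r_2 = -3


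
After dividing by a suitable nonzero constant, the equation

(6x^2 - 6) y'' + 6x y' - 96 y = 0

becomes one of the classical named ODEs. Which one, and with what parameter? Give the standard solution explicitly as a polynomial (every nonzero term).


All three coefficients share the factor -6; dividing through by -6 gives  (1 - x^2) y'' - x y' + 16 y = 0.
This matches the Chebyshev equation (1 - x^2) y'' - x y' + n^2 y = 0 (note the -x y' term, not -2x y') with n^2 = 16, so n = 4; the polynomial solution is T_4(x).
With y = sum_k a_k x^k, matching x^k gives (k+2)(k+1) a_{k+2} = (k^2 - n^2) a_k = (k - 4)(k + 4) a_k. The right side vanishes at k = 4, so the series with the parity of 4 terminates at degree 4.
Standard normalization: leading coefficient of T_n is 2^(n-1), so a_4 = 2^3 = 8. Work downward with a_k = (k+1)(k+2) a_{k+2} / ((k - 4)(k + 4)):
  a_2 = (3)(4)(8) / ((2 - 4)(2 + 4)) = 96/(-12) = -8
  a_0 = (1)(2)(-8) / ((0 - 4)(0 + 4)) = -16/(-16) = 1
Hence T_4(x) = 8 x^4 - 8 x^2 + 1.

T_4(x); series = 8 x^4 - 8 x^2 + 1


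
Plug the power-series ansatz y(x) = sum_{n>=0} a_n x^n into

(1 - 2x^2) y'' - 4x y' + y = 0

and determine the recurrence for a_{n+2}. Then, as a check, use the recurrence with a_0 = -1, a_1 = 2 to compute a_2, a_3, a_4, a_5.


Substitute y = sum_n a_n x^n.
(1 - 2 x^2) y'' contributes (n+2)(n+1) a_{n+2} - 2 n(n-1) a_n at x^n.
-4 x y'(x) contributes -4 n a_n at x^n.
y(x) contributes 1 a_n at x^n.
Matching x^n: (n+2)(n+1) a_{n+2} + (-2 n(n-1) - 4 n + 1) a_n = 0.
Thus a_{n+2} = (2 n(n-1) + 4 n - 1) / ((n+1)(n+2)) * a_n.

Check with a_0 = -1, a_1 = 2 (apply the recurrence for n = 0, 1, 2, 3): a_0 = -1, a_1 = 2, a_2 = 1/2, a_3 = 1, a_4 = 11/24, a_5 = 23/20.

a_(n+2) = (2 n(n-1) + 4 n - 1) / ((n+1)(n+2)) * a_n; check: a_0 = -1, a_1 = 2, a_2 = 1/2, a_3 = 1, a_4 = 11/24, a_5 = 23/20


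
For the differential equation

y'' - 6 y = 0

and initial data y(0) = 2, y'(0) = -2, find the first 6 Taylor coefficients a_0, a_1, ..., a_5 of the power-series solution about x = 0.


Ansatz: y(x) = sum_{n>=0} a_n x^n, so y'(x) = sum_{n>=1} n a_n x^(n-1) and y''(x) = sum_{n>=2} n(n-1) a_n x^(n-2).
Substitute into P(x) y'' + Q(x) y' + R(x) y = 0 with P(x) = 1, Q(x) = 0, R(x) = -6, and match powers of x.
Initial conditions: a_0 = 2, a_1 = -2.
Setting the coefficient of each power of x to zero and solving order by order (substituting the coefficients already found):
  x^0: 2 a_2 - 6 a_0 = 0  ->  2 a_2 = 6 a_0 = 12  ->  a_2 = 6
  x^1: 6 a_3 - 6 a_1 = 0  ->  6 a_3 = 6 a_1 = -12  ->  a_3 = -2
  x^2: 12 a_4 - 6 a_2 = 0  ->  12 a_4 = 6 a_2 = 36  ->  a_4 = 3
  x^3: 20 a_5 - 6 a_3 = 0  ->  20 a_5 = 6 a_3 = -12  ->  a_5 = -3/5
Truncated series: y(x) = 2 - 2 x + 6 x^2 - 2 x^3 + 3 x^4 - (3/5) x^5 + O(x^6).

a_0 = 2; a_1 = -2; a_2 = 6; a_3 = -2; a_4 = 3; a_5 = -3/5


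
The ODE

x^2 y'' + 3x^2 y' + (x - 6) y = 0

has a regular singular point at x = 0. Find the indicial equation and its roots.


Divide by x^2 to reach normal form y'' + P_1(x) y' + P_2(x) y = 0 with P_1(x) = 3 and P_2(x) = 1/x - 6/x^2.
x = 0 is a singular point because the y-coefficient 1/x - 6/x^2 has a pole at x = 0.
It is a regular singular point because x P_1(x) = p(x) = 3x and x^2 P_2(x) = q(x) = x - 6 are polynomials, hence analytic at x = 0.
p(0) = 0,  q(0) = -6.
Indicial equation: r(r-1) + p(0) r + q(0) = 0, i.e. r^2 + (p(0) - 1) r + q(0) = 0, i.e. r^2 - 1 r - 6 = 0.
Discriminant: (-1)^2 - 4(-6) = 25, so r = (1 ± 5)/2.
Solving: r_1 = 3, r_2 = -2.

indicial: r^2 - 1 r - 6 = 0; roots r_1 = 3, r_2 = -2


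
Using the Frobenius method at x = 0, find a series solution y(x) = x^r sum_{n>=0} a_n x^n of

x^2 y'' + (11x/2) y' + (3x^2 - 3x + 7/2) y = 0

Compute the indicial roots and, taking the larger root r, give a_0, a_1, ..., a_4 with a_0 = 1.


Write in Frobenius form y'' + (p(x)/x) y' + (q(x)/x^2) y = 0:
  p(x) = 11/2,  q(x) = 3x^2 - 3x + 7/2.
Indicial equation: r(r-1) + (11/2) r + (7/2) = 0 -> roots r_1 = -1, r_2 = -7/2.
Take r = r_1 = -1. Let y(x) = x^r sum_{n>=0} a_n x^n with a_0 = 1.
Substitute y = x^r sum a_n x^n and match x^{r+n}. The recurrence is
  D(n) a_n - 3 a_{n-1} + 3 a_{n-2} = 0,  where D(n) = (r+n)(r+n-1) + (11/2)(r+n) + (7/2).
  a_n = [3 a_{n-1} - 3 a_{n-2}] / D(n).
Since the indicial polynomial factors as (r - r_1)(r - r_2), D(n) = (r_1 + n - r_1)(r_1 + n - r_2) = n(n + 5/2).
Evaluating step by step (a_0 = 1):
  n = 1: D(1) = 1(1 + 5/2) = 7/2; numerator = 3(1) = 3; a_1 = (3)/(7/2) = 6/7
  n = 2: D(2) = 2(2 + 5/2) = 9; numerator = 3(6/7) - 3(1) = -3/7; a_2 = (-3/7)/(9) = -1/21
  n = 3: D(3) = 3(3 + 5/2) = 33/2; numerator = 3(-1/21) - 3(6/7) = -19/7; a_3 = (-19/7)/(33/2) = -38/231
  n = 4: D(4) = 4(4 + 5/2) = 26; numerator = 3(-38/231) - 3(-1/21) = -27/77; a_4 = (-27/77)/(26) = -27/2002

r = -1; a_0 = 1; a_1 = 6/7; a_2 = -1/21; a_3 = -38/231; a_4 = -27/2002


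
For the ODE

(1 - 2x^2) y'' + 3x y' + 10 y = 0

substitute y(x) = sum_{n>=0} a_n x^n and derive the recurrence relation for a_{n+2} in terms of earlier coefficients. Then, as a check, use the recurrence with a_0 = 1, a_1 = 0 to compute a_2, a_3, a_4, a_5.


Substitute y = sum_n a_n x^n.
(1 - 2 x^2) y'' contributes (n+2)(n+1) a_{n+2} - 2 n(n-1) a_n at x^n.
3 x y'(x) contributes 3 n a_n at x^n.
10 y(x) contributes 10 a_n at x^n.
Matching x^n: (n+2)(n+1) a_{n+2} + (-2 n(n-1) + 3 n + 10) a_n = 0.
Thus a_{n+2} = (2 n(n-1) - 3 n - 10) / ((n+1)(n+2)) * a_n.

Check with a_0 = 1, a_1 = 0 (apply the recurrence for n = 0, 1, 2, 3): a_0 = 1, a_1 = 0, a_2 = -5, a_3 = 0, a_4 = 5, a_5 = 0.

a_(n+2) = (2 n(n-1) - 3 n - 10) / ((n+1)(n+2)) * a_n; check: a_0 = 1, a_1 = 0, a_2 = -5, a_3 = 0, a_4 = 5, a_5 = 0


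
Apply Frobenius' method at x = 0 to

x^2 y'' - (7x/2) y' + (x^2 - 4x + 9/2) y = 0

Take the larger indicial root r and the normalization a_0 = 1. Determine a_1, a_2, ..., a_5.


Write in Frobenius form y'' + (p(x)/x) y' + (q(x)/x^2) y = 0:
  p(x) = -7/2,  q(x) = x^2 - 4x + 9/2.
Indicial equation: r(r-1) + (-7/2) r + (9/2) = 0 -> roots r_1 = 3, r_2 = 3/2.
Take r = r_1 = 3. Let y(x) = x^r sum_{n>=0} a_n x^n with a_0 = 1.
Substitute y = x^r sum a_n x^n and match x^{r+n}. The recurrence is
  D(n) a_n - 4 a_{n-1} + 1 a_{n-2} = 0,  where D(n) = (r+n)(r+n-1) + (-7/2)(r+n) + (9/2).
  a_n = [4 a_{n-1} - 1 a_{n-2}] / D(n).
Since the indicial polynomial factors as (r - r_1)(r - r_2), D(n) = (r_1 + n - r_1)(r_1 + n - r_2) = n(n + 3/2).
Evaluating step by step (a_0 = 1):
  n = 1: D(1) = 1(1 + 3/2) = 5/2; numerator = 4(1) = 4; a_1 = (4)/(5/2) = 8/5
  n = 2: D(2) = 2(2 + 3/2) = 7; numerator = 4(8/5) - 1(1) = 27/5; a_2 = (27/5)/(7) = 27/35
  n = 3: D(3) = 3(3 + 3/2) = 27/2; numerator = 4(27/35) - 1(8/5) = 52/35; a_3 = (52/35)/(27/2) = 104/945
  n = 4: D(4) = 4(4 + 3/2) = 22; numerator = 4(104/945) - 1(27/35) = -313/945; a_4 = (-313/945)/(22) = -313/20790
  n = 5: D(5) = 5(5 + 3/2) = 65/2; numerator = 4(-313/20790) - 1(104/945) = -118/693; a_5 = (-118/693)/(65/2) = -236/45045

r = 3; a_0 = 1; a_1 = 8/5; a_2 = 27/35; a_3 = 104/945; a_4 = -313/20790; a_5 = -236/45045


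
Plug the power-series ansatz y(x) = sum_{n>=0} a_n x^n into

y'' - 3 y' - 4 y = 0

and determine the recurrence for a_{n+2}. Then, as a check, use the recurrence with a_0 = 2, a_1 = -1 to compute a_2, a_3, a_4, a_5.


Substitute y = sum_n a_n x^n.
y''(x) has coefficient (n+2)(n+1) a_{n+2} at x^n;
-3 y'(x) has coefficient -3 (n+1) a_{n+1} at x^n;
-4 y(x) has coefficient -4 a_n at x^n.
Matching x^n: (n+2)(n+1) a_{n+2} - 3 (n+1) a_{n+1} - 4 a_n = 0.
Thus a_{n+2} = [3 (n+1) a_{n+1} + 4 a_n] / ((n+1)(n+2)).

Check with a_0 = 2, a_1 = -1 (apply the recurrence for n = 0, 1, 2, 3): a_0 = 2, a_1 = -1, a_2 = 5/2, a_3 = 11/6, a_4 = 53/24, a_5 = 203/120.

a_(n+2) = [3 (n+1) a_(n+1) + 4 a_n] / ((n+1)(n+2)); check: a_0 = 2, a_1 = -1, a_2 = 5/2, a_3 = 11/6, a_4 = 53/24, a_5 = 203/120


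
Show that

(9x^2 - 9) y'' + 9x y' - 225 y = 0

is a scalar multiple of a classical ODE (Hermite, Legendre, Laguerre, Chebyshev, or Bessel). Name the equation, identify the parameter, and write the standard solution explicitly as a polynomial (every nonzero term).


All three coefficients share the factor -9; dividing through by -9 gives  (1 - x^2) y'' - x y' + 25 y = 0.
This matches the Chebyshev equation (1 - x^2) y'' - x y' + n^2 y = 0 (note the -x y' term, not -2x y') with n^2 = 25, so n = 5; the polynomial solution is T_5(x).
With y = sum_k a_k x^k, matching x^k gives (k+2)(k+1) a_{k+2} = (k^2 - n^2) a_k = (k - 5)(k + 5) a_k. The right side vanishes at k = 5, so the series with the parity of 5 terminates at degree 5.
Standard normalization: leading coefficient of T_n is 2^(n-1), so a_5 = 2^4 = 16. Work downward with a_k = (k+1)(k+2) a_{k+2} / ((k - 5)(k + 5)):
  a_3 = (4)(5)(16) / ((3 - 5)(3 + 5)) = 320/(-16) = -20
  a_1 = (2)(3)(-20) / ((1 - 5)(1 + 5)) = -120/(-24) = 5
Hence T_5(x) = 16 x^5 - 20 x^3 + 5 x.

T_5(x); series = 16 x^5 - 20 x^3 + 5 x


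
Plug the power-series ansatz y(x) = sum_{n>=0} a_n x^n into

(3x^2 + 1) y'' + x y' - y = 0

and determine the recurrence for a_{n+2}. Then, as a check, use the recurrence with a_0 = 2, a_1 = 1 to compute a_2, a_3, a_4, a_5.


Substitute y = sum_n a_n x^n.
(1 + 3 x^2) y'' contributes (n+2)(n+1) a_{n+2} + 3 n(n-1) a_n at x^n.
x y'(x) contributes n a_n at x^n.
-y(x) contributes -1 a_n at x^n.
Matching x^n: (n+2)(n+1) a_{n+2} + (3 n(n-1) + n - 1) a_n = 0.
Thus a_{n+2} = (-3 n(n-1) - n + 1) / ((n+1)(n+2)) * a_n.

Check with a_0 = 2, a_1 = 1 (apply the recurrence for n = 0, 1, 2, 3): a_0 = 2, a_1 = 1, a_2 = 1, a_3 = 0, a_4 = -7/12, a_5 = 0.

a_(n+2) = (-3 n(n-1) - n + 1) / ((n+1)(n+2)) * a_n; check: a_0 = 2, a_1 = 1, a_2 = 1, a_3 = 0, a_4 = -7/12, a_5 = 0


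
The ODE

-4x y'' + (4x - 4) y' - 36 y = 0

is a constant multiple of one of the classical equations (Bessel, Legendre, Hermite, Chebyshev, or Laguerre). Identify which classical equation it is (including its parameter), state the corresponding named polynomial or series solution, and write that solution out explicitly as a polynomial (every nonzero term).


All three coefficients share the factor -4; dividing through by -4 gives  x y'' + (1 - x) y' + 9 y = 0.
This matches the Laguerre equation x y'' + (1 - x) y' + n y = 0 with n = 9; the polynomial solution is L_9(x).
With y = sum_k a_k x^k, matching x^k gives (k+1)k a_{k+1} + (k+1) a_{k+1} - k a_k + n a_k = 0, i.e. (k+1)^2 a_{k+1} = (k - n) a_k = (k - 9) a_k. The right side vanishes at k = 9, so the series terminates at degree 9.
Standard normalization L_n(0) = 1 gives a_0 = 1. Work upward with a_{k+1} = (k - 9) a_k / (k+1)^2:
  a_1 = (0 - 9)(1) / 1^2 = -9/1 = -9
  a_2 = (1 - 9)(-9) / 2^2 = 72/4 = 18
  a_3 = (2 - 9)(18) / 3^2 = -126/9 = -14
  a_4 = (3 - 9)(-14) / 4^2 = 84/16 = 21/4
  a_5 = (4 - 9)(21/4) / 5^2 = (-105/4)/25 = -21/20
  a_6 = (5 - 9)(-21/20) / 6^2 = (21/5)/36 = 7/60
  a_7 = (6 - 9)(7/60) / 7^2 = (-7/20)/49 = -1/140
  a_8 = (7 - 9)(-1/140) / 8^2 = (1/70)/64 = 1/4480
  a_9 = (8 - 9)(1/4480) / 9^2 = (-1/4480)/81 = -1/362880
Hence L_9(x) = -x^9/362880 + x^8/4480 - x^7/140 + 7 x^6/60 - 21 x^5/20 + 21 x^4/4 - 14 x^3 + 18 x^2 - 9 x + 1.

L_9(x); series = -x^9/362880 + x^8/4480 - x^7/140 + 7 x^6/60 - 21 x^5/20 + 21 x^4/4 - 14 x^3 + 18 x^2 - 9 x + 1


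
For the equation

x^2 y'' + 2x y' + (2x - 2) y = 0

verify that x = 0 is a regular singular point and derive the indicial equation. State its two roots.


Divide by x^2 to reach normal form y'' + P_1(x) y' + P_2(x) y = 0 with P_1(x) = 2/x and P_2(x) = 2/x - 2/x^2.
x = 0 is a singular point because the y'-coefficient 2/x has a pole at x = 0 and the y-coefficient 2/x - 2/x^2 has a pole at x = 0.
It is a regular singular point because x P_1(x) = p(x) = 2 and x^2 P_2(x) = q(x) = 2x - 2 are polynomials, hence analytic at x = 0.
p(0) = 2,  q(0) = -2.
Indicial equation: r(r-1) + p(0) r + q(0) = 0, i.e. r^2 + (p(0) - 1) r + q(0) = 0, i.e. r^2 + 1 r - 2 = 0.
Discriminant: (1)^2 - 4(-2) = 9, so r = (-1 ± 3)/2.
Solving: r_1 = 1, r_2 = -2.

indicial: r^2 + 1 r - 2 = 0; roots r_1 = 1, r_2 = -2


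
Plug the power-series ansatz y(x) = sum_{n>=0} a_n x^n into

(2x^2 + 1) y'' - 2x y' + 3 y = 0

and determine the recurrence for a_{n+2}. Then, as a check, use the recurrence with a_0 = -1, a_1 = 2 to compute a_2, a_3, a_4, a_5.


Substitute y = sum_n a_n x^n.
(1 + 2 x^2) y'' contributes (n+2)(n+1) a_{n+2} + 2 n(n-1) a_n at x^n.
-2 x y'(x) contributes -2 n a_n at x^n.
3 y(x) contributes 3 a_n at x^n.
Matching x^n: (n+2)(n+1) a_{n+2} + (2 n(n-1) - 2 n + 3) a_n = 0.
Thus a_{n+2} = (-2 n(n-1) + 2 n - 3) / ((n+1)(n+2)) * a_n.

Check with a_0 = -1, a_1 = 2 (apply the recurrence for n = 0, 1, 2, 3): a_0 = -1, a_1 = 2, a_2 = 3/2, a_3 = -1/3, a_4 = -3/8, a_5 = 3/20.

a_(n+2) = (-2 n(n-1) + 2 n - 3) / ((n+1)(n+2)) * a_n; check: a_0 = -1, a_1 = 2, a_2 = 3/2, a_3 = -1/3, a_4 = -3/8, a_5 = 3/20


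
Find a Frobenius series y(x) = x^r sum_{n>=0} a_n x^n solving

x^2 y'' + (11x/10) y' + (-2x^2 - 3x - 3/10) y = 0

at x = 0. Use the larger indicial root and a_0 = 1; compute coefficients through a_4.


Write in Frobenius form y'' + (p(x)/x) y' + (q(x)/x^2) y = 0:
  p(x) = 11/10,  q(x) = -2x^2 - 3x - 3/10.
Indicial equation: r(r-1) + (11/10) r + (-3/10) = 0 -> roots r_1 = 1/2, r_2 = -3/5.
Take r = r_1 = 1/2. Let y(x) = x^r sum_{n>=0} a_n x^n with a_0 = 1.
Substitute y = x^r sum a_n x^n and match x^{r+n}. The recurrence is
  D(n) a_n - 3 a_{n-1} - 2 a_{n-2} = 0,  where D(n) = (r+n)(r+n-1) + (11/10)(r+n) + (-3/10).
  a_n = [3 a_{n-1} + 2 a_{n-2}] / D(n).
Since the indicial polynomial factors as (r - r_1)(r - r_2), D(n) = (r_1 + n - r_1)(r_1 + n - r_2) = n(n + 11/10).
Evaluating step by step (a_0 = 1):
  n = 1: D(1) = 1(1 + 11/10) = 21/10; numerator = 3(1) = 3; a_1 = (3)/(21/10) = 10/7
  n = 2: D(2) = 2(2 + 11/10) = 31/5; numerator = 3(10/7) + 2(1) = 44/7; a_2 = (44/7)/(31/5) = 220/217
  n = 3: D(3) = 3(3 + 11/10) = 123/10; numerator = 3(220/217) + 2(10/7) = 1280/217; a_3 = (1280/217)/(123/10) = 12800/26691
  n = 4: D(4) = 4(4 + 11/10) = 102/5; numerator = 3(12800/26691) + 2(220/217) = 30840/8897; a_4 = (30840/8897)/(102/5) = 25700/151249

r = 1/2; a_0 = 1; a_1 = 10/7; a_2 = 220/217; a_3 = 12800/26691; a_4 = 25700/151249


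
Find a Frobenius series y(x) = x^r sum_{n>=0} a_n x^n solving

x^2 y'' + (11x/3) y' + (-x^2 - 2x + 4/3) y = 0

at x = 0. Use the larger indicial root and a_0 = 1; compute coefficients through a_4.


Write in Frobenius form y'' + (p(x)/x) y' + (q(x)/x^2) y = 0:
  p(x) = 11/3,  q(x) = -x^2 - 2x + 4/3.
Indicial equation: r(r-1) + (11/3) r + (4/3) = 0 -> roots r_1 = -2/3, r_2 = -2.
Take r = r_1 = -2/3. Let y(x) = x^r sum_{n>=0} a_n x^n with a_0 = 1.
Substitute y = x^r sum a_n x^n and match x^{r+n}. The recurrence is
  D(n) a_n - 2 a_{n-1} - 1 a_{n-2} = 0,  where D(n) = (r+n)(r+n-1) + (11/3)(r+n) + (4/3).
  a_n = [2 a_{n-1} + 1 a_{n-2}] / D(n).
Since the indicial polynomial factors as (r - r_1)(r - r_2), D(n) = (r_1 + n - r_1)(r_1 + n - r_2) = n(n + 4/3).
Evaluating step by step (a_0 = 1):
  n = 1: D(1) = 1(1 + 4/3) = 7/3; numerator = 2(1) = 2; a_1 = (2)/(7/3) = 6/7
  n = 2: D(2) = 2(2 + 4/3) = 20/3; numerator = 2(6/7) + 1(1) = 19/7; a_2 = (19/7)/(20/3) = 57/140
  n = 3: D(3) = 3(3 + 4/3) = 13; numerator = 2(57/140) + 1(6/7) = 117/70; a_3 = (117/70)/(13) = 9/70
  n = 4: D(4) = 4(4 + 4/3) = 64/3; numerator = 2(9/70) + 1(57/140) = 93/140; a_4 = (93/140)/(64/3) = 279/8960

r = -2/3; a_0 = 1; a_1 = 6/7; a_2 = 57/140; a_3 = 9/70; a_4 = 279/8960


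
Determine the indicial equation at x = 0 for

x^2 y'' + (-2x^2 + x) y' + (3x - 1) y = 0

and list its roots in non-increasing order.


Divide by x^2 to reach normal form y'' + P_1(x) y' + P_2(x) y = 0 with P_1(x) = -2 + 1/x and P_2(x) = 3/x - 1/x^2.
x = 0 is a singular point because the y'-coefficient -2 + 1/x has a pole at x = 0 and the y-coefficient 3/x - 1/x^2 has a pole at x = 0.
It is a regular singular point because x P_1(x) = p(x) = 1 - 2x and x^2 P_2(x) = q(x) = 3x - 1 are polynomials, hence analytic at x = 0.
p(0) = 1,  q(0) = -1.
Indicial equation: r(r-1) + p(0) r + q(0) = 0, i.e. r^2 + (p(0) - 1) r + q(0) = 0, i.e. r^2 - 1 = 0.
Discriminant: (0)^2 - 4(-1) = 4, so r = (0 ± 2)/2.
Solving: r_1 = 1, r_2 = -1.

indicial: r^2 - 1 = 0; roots r_1 = 1, r_2 = -1


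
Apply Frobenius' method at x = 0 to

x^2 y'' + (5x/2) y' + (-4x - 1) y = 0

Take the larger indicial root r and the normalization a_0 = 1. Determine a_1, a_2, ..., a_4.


Write in Frobenius form y'' + (p(x)/x) y' + (q(x)/x^2) y = 0:
  p(x) = 5/2,  q(x) = -4x - 1.
Indicial equation: r(r-1) + (5/2) r + (-1) = 0 -> roots r_1 = 1/2, r_2 = -2.
Take r = r_1 = 1/2. Let y(x) = x^r sum_{n>=0} a_n x^n with a_0 = 1.
Substitute y = x^r sum a_n x^n and match x^{r+n}. The recurrence is
  D(n) a_n - 4 a_{n-1} = 0,  where D(n) = (r+n)(r+n-1) + (5/2)(r+n) + (-1).
  a_n = 4 / D(n) * a_{n-1}.
Since the indicial polynomial factors as (r - r_1)(r - r_2), D(n) = (r_1 + n - r_1)(r_1 + n - r_2) = n(n + 5/2).
Evaluating step by step (a_0 = 1):
  n = 1: D(1) = 1(1 + 5/2) = 7/2; numerator = 4(1) = 4; a_1 = (4)/(7/2) = 8/7
  n = 2: D(2) = 2(2 + 5/2) = 9; numerator = 4(8/7) = 32/7; a_2 = (32/7)/(9) = 32/63
  n = 3: D(3) = 3(3 + 5/2) = 33/2; numerator = 4(32/63) = 128/63; a_3 = (128/63)/(33/2) = 256/2079
  n = 4: D(4) = 4(4 + 5/2) = 26; numerator = 4(256/2079) = 1024/2079; a_4 = (1024/2079)/(26) = 512/27027

r = 1/2; a_0 = 1; a_1 = 8/7; a_2 = 32/63; a_3 = 256/2079; a_4 = 512/27027


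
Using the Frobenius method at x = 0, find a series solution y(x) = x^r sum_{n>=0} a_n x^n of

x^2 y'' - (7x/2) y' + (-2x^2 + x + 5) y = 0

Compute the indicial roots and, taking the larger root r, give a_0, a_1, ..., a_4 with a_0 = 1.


Write in Frobenius form y'' + (p(x)/x) y' + (q(x)/x^2) y = 0:
  p(x) = -7/2,  q(x) = -2x^2 + x + 5.
Indicial equation: r(r-1) + (-7/2) r + (5) = 0 -> roots r_1 = 5/2, r_2 = 2.
Take r = r_1 = 5/2. Let y(x) = x^r sum_{n>=0} a_n x^n with a_0 = 1.
Substitute y = x^r sum a_n x^n and match x^{r+n}. The recurrence is
  D(n) a_n + 1 a_{n-1} - 2 a_{n-2} = 0,  where D(n) = (r+n)(r+n-1) + (-7/2)(r+n) + (5).
  a_n = [-1 a_{n-1} + 2 a_{n-2}] / D(n).
Since the indicial polynomial factors as (r - r_1)(r - r_2), D(n) = (r_1 + n - r_1)(r_1 + n - r_2) = n(n + 1/2).
Evaluating step by step (a_0 = 1):
  n = 1: D(1) = 1(1 + 1/2) = 3/2; numerator = -1(1) = -1; a_1 = (-1)/(3/2) = -2/3
  n = 2: D(2) = 2(2 + 1/2) = 5; numerator = -1(-2/3) + 2(1) = 8/3; a_2 = (8/3)/(5) = 8/15
  n = 3: D(3) = 3(3 + 1/2) = 21/2; numerator = -1(8/15) + 2(-2/3) = -28/15; a_3 = (-28/15)/(21/2) = -8/45
  n = 4: D(4) = 4(4 + 1/2) = 18; numerator = -1(-8/45) + 2(8/15) = 56/45; a_4 = (56/45)/(18) = 28/405

r = 5/2; a_0 = 1; a_1 = -2/3; a_2 = 8/15; a_3 = -8/45; a_4 = 28/405


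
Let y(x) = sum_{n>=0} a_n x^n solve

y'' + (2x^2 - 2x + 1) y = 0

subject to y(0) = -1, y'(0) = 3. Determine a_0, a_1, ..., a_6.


Ansatz: y(x) = sum_{n>=0} a_n x^n, so y'(x) = sum_{n>=1} n a_n x^(n-1) and y''(x) = sum_{n>=2} n(n-1) a_n x^(n-2).
Substitute into P(x) y'' + Q(x) y' + R(x) y = 0 with P(x) = 1, Q(x) = 0, R(x) = 2x^2 - 2x + 1, and match powers of x.
Initial conditions: a_0 = -1, a_1 = 3.
Setting the coefficient of each power of x to zero and solving order by order (substituting the coefficients already found):
  x^0: 2 a_2 + a_0 = 0  ->  2 a_2 = -a_0 = 1  ->  a_2 = 1/2
  x^1: 6 a_3 + a_1 - 2 a_0 = 0  ->  6 a_3 = -a_1 + 2 a_0 = -5  ->  a_3 = -5/6
  x^2: 12 a_4 + a_2 - 2 a_1 + 2 a_0 = 0  ->  12 a_4 = -a_2 + 2 a_1 - 2 a_0 = 15/2  ->  a_4 = 5/8
  x^3: 20 a_5 + a_3 - 2 a_2 + 2 a_1 = 0  ->  20 a_5 = -a_3 + 2 a_2 - 2 a_1 = -25/6  ->  a_5 = -5/24
  x^4: 30 a_6 + a_4 - 2 a_3 + 2 a_2 = 0  ->  30 a_6 = -a_4 + 2 a_3 - 2 a_2 = -79/24  ->  a_6 = -79/720
Truncated series: y(x) = -1 + 3 x + (1/2) x^2 - (5/6) x^3 + (5/8) x^4 - (5/24) x^5 - (79/720) x^6 + O(x^7).

a_0 = -1; a_1 = 3; a_2 = 1/2; a_3 = -5/6; a_4 = 5/8; a_5 = -5/24; a_6 = -79/720


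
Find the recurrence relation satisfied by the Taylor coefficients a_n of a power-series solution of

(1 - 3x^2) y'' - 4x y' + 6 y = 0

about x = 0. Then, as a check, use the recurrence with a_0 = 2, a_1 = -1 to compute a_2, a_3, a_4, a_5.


Substitute y = sum_n a_n x^n.
(1 - 3 x^2) y'' contributes (n+2)(n+1) a_{n+2} - 3 n(n-1) a_n at x^n.
-4 x y'(x) contributes -4 n a_n at x^n.
6 y(x) contributes 6 a_n at x^n.
Matching x^n: (n+2)(n+1) a_{n+2} + (-3 n(n-1) - 4 n + 6) a_n = 0.
Thus a_{n+2} = (3 n(n-1) + 4 n - 6) / ((n+1)(n+2)) * a_n.

Check with a_0 = 2, a_1 = -1 (apply the recurrence for n = 0, 1, 2, 3): a_0 = 2, a_1 = -1, a_2 = -6, a_3 = 1/3, a_4 = -4, a_5 = 2/5.

a_(n+2) = (3 n(n-1) + 4 n - 6) / ((n+1)(n+2)) * a_n; check: a_0 = 2, a_1 = -1, a_2 = -6, a_3 = 1/3, a_4 = -4, a_5 = 2/5


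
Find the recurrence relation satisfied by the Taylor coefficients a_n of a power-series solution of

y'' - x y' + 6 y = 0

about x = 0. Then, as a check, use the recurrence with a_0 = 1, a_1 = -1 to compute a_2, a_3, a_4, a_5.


Substitute y = sum_n a_n x^n.
y''(x) has coefficient (n+2)(n+1) a_{n+2} at x^n;
-x y'(x) has coefficient -n a_n at x^n (shift);
6 y(x) has coefficient 6 a_n at x^n.
Matching x^n: (n+2)(n+1) a_{n+2} + (-n + 6) a_n = 0.
Thus a_{n+2} = (n - 6) / ((n+1)(n+2)) * a_n.

Check with a_0 = 1, a_1 = -1 (apply the recurrence for n = 0, 1, 2, 3): a_0 = 1, a_1 = -1, a_2 = -3, a_3 = 5/6, a_4 = 1, a_5 = -1/8.

a_(n+2) = (n - 6) / ((n+1)(n+2)) * a_n; check: a_0 = 1, a_1 = -1, a_2 = -3, a_3 = 5/6, a_4 = 1, a_5 = -1/8


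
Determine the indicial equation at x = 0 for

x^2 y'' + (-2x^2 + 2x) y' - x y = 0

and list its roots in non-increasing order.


Divide by x^2 to reach normal form y'' + P_1(x) y' + P_2(x) y = 0 with P_1(x) = -2 + 2/x and P_2(x) = -1/x.
x = 0 is a singular point because the y'-coefficient -2 + 2/x has a pole at x = 0 and the y-coefficient -1/x has a pole at x = 0.
It is a regular singular point because x P_1(x) = p(x) = 2 - 2x and x^2 P_2(x) = q(x) = -x are polynomials, hence analytic at x = 0.
p(0) = 2,  q(0) = 0.
Indicial equation: r(r-1) + p(0) r + q(0) = 0, i.e. r^2 + (p(0) - 1) r + q(0) = 0, i.e. r^2 + 1 r = 0.
Discriminant: (1)^2 - 4(0) = 1, so r = (-1 ± 1)/2.
Solving: r_1 = 0, r_2 = -1.

indicial: r^2 + 1 r = 0; roots r_1 = 0, r_2 = -1


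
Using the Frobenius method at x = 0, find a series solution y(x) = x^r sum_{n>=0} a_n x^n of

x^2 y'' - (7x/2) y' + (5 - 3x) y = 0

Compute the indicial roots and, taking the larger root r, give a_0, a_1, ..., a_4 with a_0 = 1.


Write in Frobenius form y'' + (p(x)/x) y' + (q(x)/x^2) y = 0:
  p(x) = -7/2,  q(x) = 5 - 3x.
Indicial equation: r(r-1) + (-7/2) r + (5) = 0 -> roots r_1 = 5/2, r_2 = 2.
Take r = r_1 = 5/2. Let y(x) = x^r sum_{n>=0} a_n x^n with a_0 = 1.
Substitute y = x^r sum a_n x^n and match x^{r+n}. The recurrence is
  D(n) a_n - 3 a_{n-1} = 0,  where D(n) = (r+n)(r+n-1) + (-7/2)(r+n) + (5).
  a_n = 3 / D(n) * a_{n-1}.
Since the indicial polynomial factors as (r - r_1)(r - r_2), D(n) = (r_1 + n - r_1)(r_1 + n - r_2) = n(n + 1/2).
Evaluating step by step (a_0 = 1):
  n = 1: D(1) = 1(1 + 1/2) = 3/2; numerator = 3(1) = 3; a_1 = (3)/(3/2) = 2
  n = 2: D(2) = 2(2 + 1/2) = 5; numerator = 3(2) = 6; a_2 = (6)/(5) = 6/5
  n = 3: D(3) = 3(3 + 1/2) = 21/2; numerator = 3(6/5) = 18/5; a_3 = (18/5)/(21/2) = 12/35
  n = 4: D(4) = 4(4 + 1/2) = 18; numerator = 3(12/35) = 36/35; a_4 = (36/35)/(18) = 2/35

r = 5/2; a_0 = 1; a_1 = 2; a_2 = 6/5; a_3 = 12/35; a_4 = 2/35


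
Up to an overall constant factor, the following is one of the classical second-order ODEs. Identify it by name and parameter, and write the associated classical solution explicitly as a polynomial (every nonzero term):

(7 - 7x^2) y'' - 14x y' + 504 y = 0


All three coefficients share the factor 7; dividing through by 7 gives  (1 - x^2) y'' - 2x y' + 72 y = 0.
This matches the Legendre equation (1 - x^2) y'' - 2x y' + n(n+1) y = 0 (note the -2x y' term) with n(n+1) = 72, so n = 8; the polynomial solution is P_8(x).
With y = sum_k a_k x^k, matching x^k gives (k+2)(k+1) a_{k+2} = [k(k+1) - n(n+1)] a_k = (k - 8)(k + 9) a_k. The right side vanishes at k = 8, so the series with the parity of 8 terminates at degree 8.
Standard normalization (P_n(1) = 1): leading coefficient (2n)!/(2^n (n!)^2) = 20922789888000/(256*1625702400) = 6435/128, so a_8 = 6435/128. Work downward with a_k = (k+1)(k+2) a_{k+2} / ((k - 8)(k + 9)):
  a_6 = (7)(8)(6435/128) / ((6 - 8)(6 + 9)) = (45045/16)/(-30) = -3003/32
  a_4 = (5)(6)(-3003/32) / ((4 - 8)(4 + 9)) = (-45045/16)/(-52) = 3465/64
  a_2 = (3)(4)(3465/64) / ((2 - 8)(2 + 9)) = (10395/16)/(-66) = -315/32
  a_0 = (1)(2)(-315/32) / ((0 - 8)(0 + 9)) = (-315/16)/(-72) = 35/128
Hence P_8(x) = 6435 x^8/128 - 3003 x^6/32 + 3465 x^4/64 - 315 x^2/32 + 35/128.

P_8(x); series = 6435 x^8/128 - 3003 x^6/32 + 3465 x^4/64 - 315 x^2/32 + 35/128


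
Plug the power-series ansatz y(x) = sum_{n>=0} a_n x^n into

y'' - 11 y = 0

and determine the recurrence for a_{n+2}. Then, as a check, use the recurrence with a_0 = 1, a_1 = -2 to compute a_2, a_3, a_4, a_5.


Substitute y = sum_n a_n x^n into y'' + (const) y = 0.
y''(x) = sum_{n>=0} (n+2)(n+1) a_{n+2} x^n.
The ODE becomes sum_n [(n+2)(n+1) a_{n+2} - 11 a_n] x^n = 0.
Setting each coefficient to zero gives the recurrence:
  (n+2)(n+1) a_{n+2} - 11 a_n = 0,
  a_{n+2} = 11 / ((n+1)(n+2)) a_n.

Check with a_0 = 1, a_1 = -2 (apply the recurrence for n = 0, 1, 2, 3): a_0 = 1, a_1 = -2, a_2 = 11/2, a_3 = -11/3, a_4 = 121/24, a_5 = -121/60.

a_{n+2} = 11/((n+1)(n+2)) * a_n; check: a_0 = 1, a_1 = -2, a_2 = 11/2, a_3 = -11/3, a_4 = 121/24, a_5 = -121/60


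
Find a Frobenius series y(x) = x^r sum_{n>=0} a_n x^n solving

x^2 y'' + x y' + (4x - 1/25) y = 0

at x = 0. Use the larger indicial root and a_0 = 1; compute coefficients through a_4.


Write in Frobenius form y'' + (p(x)/x) y' + (q(x)/x^2) y = 0:
  p(x) = 1,  q(x) = 4x - 1/25.
Indicial equation: r(r-1) + (1) r + (-1/25) = 0 -> roots r_1 = 1/5, r_2 = -1/5.
Take r = r_1 = 1/5. Let y(x) = x^r sum_{n>=0} a_n x^n with a_0 = 1.
Substitute y = x^r sum a_n x^n and match x^{r+n}. The recurrence is
  D(n) a_n + 4 a_{n-1} = 0,  where D(n) = (r+n)(r+n-1) + (1)(r+n) + (-1/25).
  a_n = -4 / D(n) * a_{n-1}.
Since the indicial polynomial factors as (r - r_1)(r - r_2), D(n) = (r_1 + n - r_1)(r_1 + n - r_2) = n(n + 2/5).
Evaluating step by step (a_0 = 1):
  n = 1: D(1) = 1(1 + 2/5) = 7/5; numerator = -4(1) = -4; a_1 = (-4)/(7/5) = -20/7
  n = 2: D(2) = 2(2 + 2/5) = 24/5; numerator = -4(-20/7) = 80/7; a_2 = (80/7)/(24/5) = 50/21
  n = 3: D(3) = 3(3 + 2/5) = 51/5; numerator = -4(50/21) = -200/21; a_3 = (-200/21)/(51/5) = -1000/1071
  n = 4: D(4) = 4(4 + 2/5) = 88/5; numerator = -4(-1000/1071) = 4000/1071; a_4 = (4000/1071)/(88/5) = 2500/11781

r = 1/5; a_0 = 1; a_1 = -20/7; a_2 = 50/21; a_3 = -1000/1071; a_4 = 2500/11781


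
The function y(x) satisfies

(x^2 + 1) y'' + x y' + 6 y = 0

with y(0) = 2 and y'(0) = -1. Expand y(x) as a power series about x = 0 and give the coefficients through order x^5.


Ansatz: y(x) = sum_{n>=0} a_n x^n, so y'(x) = sum_{n>=1} n a_n x^(n-1) and y''(x) = sum_{n>=2} n(n-1) a_n x^(n-2).
Substitute into P(x) y'' + Q(x) y' + R(x) y = 0 with P(x) = x^2 + 1, Q(x) = x, R(x) = 6, and match powers of x.
Initial conditions: a_0 = 2, a_1 = -1.
Setting the coefficient of each power of x to zero and solving order by order (substituting the coefficients already found):
  x^0: 2 a_2 + 6 a_0 = 0  ->  2 a_2 = -6 a_0 = -12  ->  a_2 = -6
  x^1: 6 a_3 + 7 a_1 = 0  ->  6 a_3 = -7 a_1 = 7  ->  a_3 = 7/6
  x^2: 12 a_4 + 10 a_2 = 0  ->  12 a_4 = -10 a_2 = 60  ->  a_4 = 5
  x^3: 20 a_5 + 15 a_3 = 0  ->  20 a_5 = -15 a_3 = -35/2  ->  a_5 = -7/8
Truncated series: y(x) = 2 - x - 6 x^2 + (7/6) x^3 + 5 x^4 - (7/8) x^5 + O(x^6).

a_0 = 2; a_1 = -1; a_2 = -6; a_3 = 7/6; a_4 = 5; a_5 = -7/8


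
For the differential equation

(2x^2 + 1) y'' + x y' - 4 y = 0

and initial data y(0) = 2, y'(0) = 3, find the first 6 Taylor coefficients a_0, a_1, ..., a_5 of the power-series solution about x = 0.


Ansatz: y(x) = sum_{n>=0} a_n x^n, so y'(x) = sum_{n>=1} n a_n x^(n-1) and y''(x) = sum_{n>=2} n(n-1) a_n x^(n-2).
Substitute into P(x) y'' + Q(x) y' + R(x) y = 0 with P(x) = 2x^2 + 1, Q(x) = x, R(x) = -4, and match powers of x.
Initial conditions: a_0 = 2, a_1 = 3.
Setting the coefficient of each power of x to zero and solving order by order (substituting the coefficients already found):
  x^0: 2 a_2 - 4 a_0 = 0  ->  2 a_2 = 4 a_0 = 8  ->  a_2 = 4
  x^1: 6 a_3 - 3 a_1 = 0  ->  6 a_3 = 3 a_1 = 9  ->  a_3 = 3/2
  x^2: 12 a_4 + 2 a_2 = 0  ->  12 a_4 = -2 a_2 = -8  ->  a_4 = -2/3
  x^3: 20 a_5 + 11 a_3 = 0  ->  20 a_5 = -11 a_3 = -33/2  ->  a_5 = -33/40
Truncated series: y(x) = 2 + 3 x + 4 x^2 + (3/2) x^3 - (2/3) x^4 - (33/40) x^5 + O(x^6).

a_0 = 2; a_1 = 3; a_2 = 4; a_3 = 3/2; a_4 = -2/3; a_5 = -33/40


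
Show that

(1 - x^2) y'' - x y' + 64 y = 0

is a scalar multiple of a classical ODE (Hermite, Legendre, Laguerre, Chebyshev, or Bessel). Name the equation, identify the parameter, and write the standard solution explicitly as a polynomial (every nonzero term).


The equation is already in a standard form:  (1 - x^2) y'' - x y' + 64 y = 0.
This matches the Chebyshev equation (1 - x^2) y'' - x y' + n^2 y = 0 (note the -x y' term, not -2x y') with n^2 = 64, so n = 8; the polynomial solution is T_8(x).
With y = sum_k a_k x^k, matching x^k gives (k+2)(k+1) a_{k+2} = (k^2 - n^2) a_k = (k - 8)(k + 8) a_k. The right side vanishes at k = 8, so the series with the parity of 8 terminates at degree 8.
Standard normalization: leading coefficient of T_n is 2^(n-1), so a_8 = 2^7 = 128. Work downward with a_k = (k+1)(k+2) a_{k+2} / ((k - 8)(k + 8)):
  a_6 = (7)(8)(128) / ((6 - 8)(6 + 8)) = 7168/(-28) = -256
  a_4 = (5)(6)(-256) / ((4 - 8)(4 + 8)) = -7680/(-48) = 160
  a_2 = (3)(4)(160) / ((2 - 8)(2 + 8)) = 1920/(-60) = -32
  a_0 = (1)(2)(-32) / ((0 - 8)(0 + 8)) = -64/(-64) = 1
Hence T_8(x) = 128 x^8 - 256 x^6 + 160 x^4 - 32 x^2 + 1.

T_8(x); series = 128 x^8 - 256 x^6 + 160 x^4 - 32 x^2 + 1


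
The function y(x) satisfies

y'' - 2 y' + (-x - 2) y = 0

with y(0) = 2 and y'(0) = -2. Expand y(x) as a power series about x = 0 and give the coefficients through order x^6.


Ansatz: y(x) = sum_{n>=0} a_n x^n, so y'(x) = sum_{n>=1} n a_n x^(n-1) and y''(x) = sum_{n>=2} n(n-1) a_n x^(n-2).
Substitute into P(x) y'' + Q(x) y' + R(x) y = 0 with P(x) = 1, Q(x) = -2, R(x) = -x - 2, and match powers of x.
Initial conditions: a_0 = 2, a_1 = -2.
Setting the coefficient of each power of x to zero and solving order by order (substituting the coefficients already found):
  x^0: 2 a_2 - 2 a_1 - 2 a_0 = 0  ->  2 a_2 = 2 a_1 + 2 a_0 = 0  ->  a_2 = 0
  x^1: 6 a_3 - 4 a_2 - 2 a_1 - a_0 = 0  ->  6 a_3 = 4 a_2 + 2 a_1 + a_0 = -2  ->  a_3 = -1/3
  x^2: 12 a_4 - 6 a_3 - 2 a_2 - a_1 = 0  ->  12 a_4 = 6 a_3 + 2 a_2 + a_1 = -4  ->  a_4 = -1/3
  x^3: 20 a_5 - 8 a_4 - 2 a_3 - a_2 = 0  ->  20 a_5 = 8 a_4 + 2 a_3 + a_2 = -10/3  ->  a_5 = -1/6
  x^4: 30 a_6 - 10 a_5 - 2 a_4 - a_3 = 0  ->  30 a_6 = 10 a_5 + 2 a_4 + a_3 = -8/3  ->  a_6 = -4/45
Truncated series: y(x) = 2 - 2 x - (1/3) x^3 - (1/3) x^4 - (1/6) x^5 - (4/45) x^6 + O(x^7).

a_0 = 2; a_1 = -2; a_2 = 0; a_3 = -1/3; a_4 = -1/3; a_5 = -1/6; a_6 = -4/45


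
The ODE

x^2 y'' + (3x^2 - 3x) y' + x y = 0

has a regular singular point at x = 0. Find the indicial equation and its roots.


Divide by x^2 to reach normal form y'' + P_1(x) y' + P_2(x) y = 0 with P_1(x) = 3 - 3/x and P_2(x) = 1/x.
x = 0 is a singular point because the y'-coefficient 3 - 3/x has a pole at x = 0 and the y-coefficient 1/x has a pole at x = 0.
It is a regular singular point because x P_1(x) = p(x) = 3x - 3 and x^2 P_2(x) = q(x) = x are polynomials, hence analytic at x = 0.
p(0) = -3,  q(0) = 0.
Indicial equation: r(r-1) + p(0) r + q(0) = 0, i.e. r^2 + (p(0) - 1) r + q(0) = 0, i.e. r^2 - 4 r = 0.
Discriminant: (-4)^2 - 4(0) = 16, so r = (4 ± 4)/2.
Solving: r_1 = 4, r_2 = 0.

indicial: r^2 - 4 r = 0; roots r_1 = 4, r_2 = 0


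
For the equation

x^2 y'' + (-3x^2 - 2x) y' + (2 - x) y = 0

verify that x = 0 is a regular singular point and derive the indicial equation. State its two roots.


Divide by x^2 to reach normal form y'' + P_1(x) y' + P_2(x) y = 0 with P_1(x) = -3 - 2/x and P_2(x) = -1/x + 2/x^2.
x = 0 is a singular point because the y'-coefficient -3 - 2/x has a pole at x = 0 and the y-coefficient -1/x + 2/x^2 has a pole at x = 0.
It is a regular singular point because x P_1(x) = p(x) = -3x - 2 and x^2 P_2(x) = q(x) = 2 - x are polynomials, hence analytic at x = 0.
p(0) = -2,  q(0) = 2.
Indicial equation: r(r-1) + p(0) r + q(0) = 0, i.e. r^2 + (p(0) - 1) r + q(0) = 0, i.e. r^2 - 3 r + 2 = 0.
Discriminant: (-3)^2 - 4(2) = 1, so r = (3 ± 1)/2.
Solving: r_1 = 2, r_2 = 1.

indicial: r^2 - 3 r + 2 = 0; roots r_1 = 2, r_2 = 1


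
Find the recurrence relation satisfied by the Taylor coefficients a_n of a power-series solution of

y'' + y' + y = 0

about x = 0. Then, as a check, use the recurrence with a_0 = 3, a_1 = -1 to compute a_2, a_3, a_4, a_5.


Substitute y = sum_n a_n x^n.
y''(x) has coefficient (n+2)(n+1) a_{n+2} at x^n;
y'(x) has coefficient (n+1) a_{n+1} at x^n;
y(x) has coefficient 1 a_n at x^n.
Matching x^n: (n+2)(n+1) a_{n+2} + (n+1) a_{n+1} + 1 a_n = 0.
Thus a_{n+2} = [-(n+1) a_{n+1} - 1 a_n] / ((n+1)(n+2)).

Check with a_0 = 3, a_1 = -1 (apply the recurrence for n = 0, 1, 2, 3): a_0 = 3, a_1 = -1, a_2 = -1, a_3 = 1/2, a_4 = -1/24, a_5 = -1/60.

a_(n+2) = [-(n+1) a_(n+1) - 1 a_n] / ((n+1)(n+2)); check: a_0 = 3, a_1 = -1, a_2 = -1, a_3 = 1/2, a_4 = -1/24, a_5 = -1/60


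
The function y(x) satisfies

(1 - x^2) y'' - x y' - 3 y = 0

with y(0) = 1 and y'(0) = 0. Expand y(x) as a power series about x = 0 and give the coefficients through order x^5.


Ansatz: y(x) = sum_{n>=0} a_n x^n, so y'(x) = sum_{n>=1} n a_n x^(n-1) and y''(x) = sum_{n>=2} n(n-1) a_n x^(n-2).
Substitute into P(x) y'' + Q(x) y' + R(x) y = 0 with P(x) = 1 - x^2, Q(x) = -x, R(x) = -3, and match powers of x.
Initial conditions: a_0 = 1, a_1 = 0.
Setting the coefficient of each power of x to zero and solving order by order (substituting the coefficients already found):
  x^0: 2 a_2 - 3 a_0 = 0  ->  2 a_2 = 3 a_0 = 3  ->  a_2 = 3/2
  x^1: 6 a_3 - 4 a_1 = 0  ->  6 a_3 = 4 a_1 = 0  ->  a_3 = 0
  x^2: 12 a_4 - 7 a_2 = 0  ->  12 a_4 = 7 a_2 = 21/2  ->  a_4 = 7/8
  x^3: 20 a_5 - 12 a_3 = 0  ->  20 a_5 = 12 a_3 = 0  ->  a_5 = 0
Truncated series: y(x) = 1 + (3/2) x^2 + (7/8) x^4 + O(x^6).

a_0 = 1; a_1 = 0; a_2 = 3/2; a_3 = 0; a_4 = 7/8; a_5 = 0


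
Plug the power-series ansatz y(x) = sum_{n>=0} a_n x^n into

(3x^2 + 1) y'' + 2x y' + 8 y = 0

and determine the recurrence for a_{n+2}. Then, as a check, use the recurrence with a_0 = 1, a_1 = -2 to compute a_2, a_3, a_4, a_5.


Substitute y = sum_n a_n x^n.
(1 + 3 x^2) y'' contributes (n+2)(n+1) a_{n+2} + 3 n(n-1) a_n at x^n.
2 x y'(x) contributes 2 n a_n at x^n.
8 y(x) contributes 8 a_n at x^n.
Matching x^n: (n+2)(n+1) a_{n+2} + (3 n(n-1) + 2 n + 8) a_n = 0.
Thus a_{n+2} = (-3 n(n-1) - 2 n - 8) / ((n+1)(n+2)) * a_n.

Check with a_0 = 1, a_1 = -2 (apply the recurrence for n = 0, 1, 2, 3): a_0 = 1, a_1 = -2, a_2 = -4, a_3 = 10/3, a_4 = 6, a_5 = -16/3.

a_(n+2) = (-3 n(n-1) - 2 n - 8) / ((n+1)(n+2)) * a_n; check: a_0 = 1, a_1 = -2, a_2 = -4, a_3 = 10/3, a_4 = 6, a_5 = -16/3


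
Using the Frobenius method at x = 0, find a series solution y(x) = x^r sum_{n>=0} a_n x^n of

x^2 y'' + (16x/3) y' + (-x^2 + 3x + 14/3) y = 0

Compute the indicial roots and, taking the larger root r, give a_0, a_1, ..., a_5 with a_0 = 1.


Write in Frobenius form y'' + (p(x)/x) y' + (q(x)/x^2) y = 0:
  p(x) = 16/3,  q(x) = -x^2 + 3x + 14/3.
Indicial equation: r(r-1) + (16/3) r + (14/3) = 0 -> roots r_1 = -2, r_2 = -7/3.
Take r = r_1 = -2. Let y(x) = x^r sum_{n>=0} a_n x^n with a_0 = 1.
Substitute y = x^r sum a_n x^n and match x^{r+n}. The recurrence is
  D(n) a_n + 3 a_{n-1} - 1 a_{n-2} = 0,  where D(n) = (r+n)(r+n-1) + (16/3)(r+n) + (14/3).
  a_n = [-3 a_{n-1} + 1 a_{n-2}] / D(n).
Since the indicial polynomial factors as (r - r_1)(r - r_2), D(n) = (r_1 + n - r_1)(r_1 + n - r_2) = n(n + 1/3).
Evaluating step by step (a_0 = 1):
  n = 1: D(1) = 1(1 + 1/3) = 4/3; numerator = -3(1) = -3; a_1 = (-3)/(4/3) = -9/4
  n = 2: D(2) = 2(2 + 1/3) = 14/3; numerator = -3(-9/4) + 1(1) = 31/4; a_2 = (31/4)/(14/3) = 93/56
  n = 3: D(3) = 3(3 + 1/3) = 10; numerator = -3(93/56) + 1(-9/4) = -405/56; a_3 = (-405/56)/(10) = -81/112
  n = 4: D(4) = 4(4 + 1/3) = 52/3; numerator = -3(-81/112) + 1(93/56) = 429/112; a_4 = (429/112)/(52/3) = 99/448
  n = 5: D(5) = 5(5 + 1/3) = 80/3; numerator = -3(99/448) + 1(-81/112) = -621/448; a_5 = (-621/448)/(80/3) = -1863/35840

r = -2; a_0 = 1; a_1 = -9/4; a_2 = 93/56; a_3 = -81/112; a_4 = 99/448; a_5 = -1863/35840


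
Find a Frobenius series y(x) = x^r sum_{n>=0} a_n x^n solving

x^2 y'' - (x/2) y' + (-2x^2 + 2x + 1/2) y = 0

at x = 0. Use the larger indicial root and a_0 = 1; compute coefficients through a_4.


Write in Frobenius form y'' + (p(x)/x) y' + (q(x)/x^2) y = 0:
  p(x) = -1/2,  q(x) = -2x^2 + 2x + 1/2.
Indicial equation: r(r-1) + (-1/2) r + (1/2) = 0 -> roots r_1 = 1, r_2 = 1/2.
Take r = r_1 = 1. Let y(x) = x^r sum_{n>=0} a_n x^n with a_0 = 1.
Substitute y = x^r sum a_n x^n and match x^{r+n}. The recurrence is
  D(n) a_n + 2 a_{n-1} - 2 a_{n-2} = 0,  where D(n) = (r+n)(r+n-1) + (-1/2)(r+n) + (1/2).
  a_n = [-2 a_{n-1} + 2 a_{n-2}] / D(n).
Since the indicial polynomial factors as (r - r_1)(r - r_2), D(n) = (r_1 + n - r_1)(r_1 + n - r_2) = n(n + 1/2).
Evaluating step by step (a_0 = 1):
  n = 1: D(1) = 1(1 + 1/2) = 3/2; numerator = -2(1) = -2; a_1 = (-2)/(3/2) = -4/3
  n = 2: D(2) = 2(2 + 1/2) = 5; numerator = -2(-4/3) + 2(1) = 14/3; a_2 = (14/3)/(5) = 14/15
  n = 3: D(3) = 3(3 + 1/2) = 21/2; numerator = -2(14/15) + 2(-4/3) = -68/15; a_3 = (-68/15)/(21/2) = -136/315
  n = 4: D(4) = 4(4 + 1/2) = 18; numerator = -2(-136/315) + 2(14/15) = 172/63; a_4 = (172/63)/(18) = 86/567

r = 1; a_0 = 1; a_1 = -4/3; a_2 = 14/15; a_3 = -136/315; a_4 = 86/567
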